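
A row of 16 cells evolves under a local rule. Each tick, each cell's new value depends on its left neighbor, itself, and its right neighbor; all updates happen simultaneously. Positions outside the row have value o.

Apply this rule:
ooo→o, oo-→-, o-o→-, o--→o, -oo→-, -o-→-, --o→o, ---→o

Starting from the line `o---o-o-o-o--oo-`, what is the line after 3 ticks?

oo---ooooo-oo-oo

-ooo-------oo---
--o-ooooooo--ooo
oo---ooooo-oo-oo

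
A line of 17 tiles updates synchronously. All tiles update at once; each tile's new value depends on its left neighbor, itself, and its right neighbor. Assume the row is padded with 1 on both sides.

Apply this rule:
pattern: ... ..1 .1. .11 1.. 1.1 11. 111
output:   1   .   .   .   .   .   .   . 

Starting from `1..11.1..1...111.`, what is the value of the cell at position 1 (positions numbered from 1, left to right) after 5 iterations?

...........1.....
.111111111...111.
...........1.....  (repeats iteration 1; period 2)
iteration 5: ...........1.....
position 1 holds .

.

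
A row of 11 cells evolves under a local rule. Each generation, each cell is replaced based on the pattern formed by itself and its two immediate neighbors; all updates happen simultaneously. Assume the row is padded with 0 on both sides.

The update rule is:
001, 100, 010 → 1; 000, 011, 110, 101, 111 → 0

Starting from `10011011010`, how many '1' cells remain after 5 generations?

7

11100000011
00010000100
00111001110
01000110001
11101001011
count of 1: 7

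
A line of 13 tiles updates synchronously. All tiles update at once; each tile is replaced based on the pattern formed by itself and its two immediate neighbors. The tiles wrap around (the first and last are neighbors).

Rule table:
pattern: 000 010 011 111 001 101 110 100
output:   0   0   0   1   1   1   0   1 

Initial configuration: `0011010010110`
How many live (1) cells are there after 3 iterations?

0100101101001
1011010010110
0100101101001
count of 1: 6

6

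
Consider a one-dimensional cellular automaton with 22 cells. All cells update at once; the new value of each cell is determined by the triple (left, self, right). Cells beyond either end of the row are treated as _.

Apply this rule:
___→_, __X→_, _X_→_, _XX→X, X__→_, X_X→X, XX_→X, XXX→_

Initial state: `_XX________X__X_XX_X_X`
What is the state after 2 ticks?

_XX____________XXXX_X_
_XX____________X__XX__

_XX____________X__XX__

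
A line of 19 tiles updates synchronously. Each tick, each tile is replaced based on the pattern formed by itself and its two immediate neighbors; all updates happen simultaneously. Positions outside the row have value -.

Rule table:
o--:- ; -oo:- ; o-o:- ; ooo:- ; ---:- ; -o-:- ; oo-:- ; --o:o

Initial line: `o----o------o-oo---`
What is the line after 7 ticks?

-----o-------------

tick 1: ----o------o-------
tick 2: ---o------o--------
tick 3: --o------o---------
tick 4: -o------o----------
tick 5: o------o-----------
tick 6: ------o------------
tick 7: -----o-------------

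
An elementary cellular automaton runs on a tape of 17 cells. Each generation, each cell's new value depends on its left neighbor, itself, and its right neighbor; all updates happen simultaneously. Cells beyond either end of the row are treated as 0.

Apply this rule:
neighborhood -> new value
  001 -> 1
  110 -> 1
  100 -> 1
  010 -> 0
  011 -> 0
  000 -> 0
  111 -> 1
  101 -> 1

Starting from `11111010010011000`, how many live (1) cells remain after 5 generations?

01111101101101100
10111110110110110
01011111011011011
10101111101101101
01010111110110110
count of 1: 11

11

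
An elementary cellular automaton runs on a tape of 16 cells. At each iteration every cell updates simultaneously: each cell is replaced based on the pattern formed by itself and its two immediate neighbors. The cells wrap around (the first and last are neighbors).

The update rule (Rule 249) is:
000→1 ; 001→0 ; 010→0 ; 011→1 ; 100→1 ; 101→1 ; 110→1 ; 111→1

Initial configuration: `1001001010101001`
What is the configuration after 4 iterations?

1100100101010101
1110010010101011
1111001001010111
1111100100101111

1111100100101111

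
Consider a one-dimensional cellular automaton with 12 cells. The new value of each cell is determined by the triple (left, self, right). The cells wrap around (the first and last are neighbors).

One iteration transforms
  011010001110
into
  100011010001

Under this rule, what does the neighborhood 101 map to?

At position 3 the neighborhood is 101; the next row has 0 there.

0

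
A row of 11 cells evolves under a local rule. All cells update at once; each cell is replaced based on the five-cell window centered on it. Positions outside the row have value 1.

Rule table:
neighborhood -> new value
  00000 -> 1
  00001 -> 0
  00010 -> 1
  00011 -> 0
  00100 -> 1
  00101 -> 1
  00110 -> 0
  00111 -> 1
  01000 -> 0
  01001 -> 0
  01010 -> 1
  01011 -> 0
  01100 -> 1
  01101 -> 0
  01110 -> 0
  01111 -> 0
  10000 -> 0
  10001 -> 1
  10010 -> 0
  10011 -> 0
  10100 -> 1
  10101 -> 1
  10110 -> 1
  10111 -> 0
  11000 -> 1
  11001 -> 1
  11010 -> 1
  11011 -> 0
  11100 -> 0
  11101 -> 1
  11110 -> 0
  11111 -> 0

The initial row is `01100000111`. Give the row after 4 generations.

generation 1: 01110100100
generation 2: 00011100100
generation 3: 11010010100
generation 4: 01110011100

01110011100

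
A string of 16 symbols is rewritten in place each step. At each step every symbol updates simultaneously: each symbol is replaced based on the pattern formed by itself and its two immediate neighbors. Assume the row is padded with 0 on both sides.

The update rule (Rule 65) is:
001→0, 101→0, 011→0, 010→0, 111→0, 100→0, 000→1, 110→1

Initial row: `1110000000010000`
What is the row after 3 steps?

0011111100000100

0010111111000111
1000000001010001
0011111100000100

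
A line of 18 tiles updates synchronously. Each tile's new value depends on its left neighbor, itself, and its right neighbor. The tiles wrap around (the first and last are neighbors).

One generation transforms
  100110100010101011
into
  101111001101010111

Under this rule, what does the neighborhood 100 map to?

At position 1 the neighborhood is 100; the next row has 0 there.

0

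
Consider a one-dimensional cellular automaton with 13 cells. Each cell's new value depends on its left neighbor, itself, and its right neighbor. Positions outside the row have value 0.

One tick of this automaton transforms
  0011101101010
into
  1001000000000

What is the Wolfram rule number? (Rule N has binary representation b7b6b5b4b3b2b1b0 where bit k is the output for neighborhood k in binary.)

position 3: 111 → 1  (bit 7 = 1)
position 4: 110 → 0  (bit 6 = 0)
position 5: 101 → 0  (bit 5 = 0)
position 12: 100 → 0  (bit 4 = 0)
position 2: 011 → 0  (bit 3 = 0)
position 9: 010 → 0  (bit 2 = 0)
position 1: 001 → 0  (bit 1 = 0)
position 0: 000 → 1  (bit 0 = 1)
bits b7..b0 = 10000001 = 129

129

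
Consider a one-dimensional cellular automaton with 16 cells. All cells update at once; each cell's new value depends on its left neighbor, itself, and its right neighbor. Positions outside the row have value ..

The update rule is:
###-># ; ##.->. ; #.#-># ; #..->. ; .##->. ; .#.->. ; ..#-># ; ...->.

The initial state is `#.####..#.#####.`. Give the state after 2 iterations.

iteration 1: .#.##..#.#.###..
iteration 2: #.#...#.#.#.#...

#.#...#.#.#.#...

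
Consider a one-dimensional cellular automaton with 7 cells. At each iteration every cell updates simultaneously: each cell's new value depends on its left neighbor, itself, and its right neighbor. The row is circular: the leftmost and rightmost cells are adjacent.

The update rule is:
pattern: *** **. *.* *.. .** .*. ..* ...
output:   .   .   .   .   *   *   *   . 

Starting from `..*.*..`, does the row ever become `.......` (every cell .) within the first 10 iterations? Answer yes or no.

no

.**.*..
**..*..
*..**.*
..**..*
.**..**
.*..**.
**.**..
*..*..*
..**.**
.**..*.
iteration 10 is .**..*., still not uniform .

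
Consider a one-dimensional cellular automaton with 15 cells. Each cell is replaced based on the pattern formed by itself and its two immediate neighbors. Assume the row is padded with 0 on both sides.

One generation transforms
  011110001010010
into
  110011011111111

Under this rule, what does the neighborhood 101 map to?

1

At position 9 the neighborhood is 101; the next row has 1 there.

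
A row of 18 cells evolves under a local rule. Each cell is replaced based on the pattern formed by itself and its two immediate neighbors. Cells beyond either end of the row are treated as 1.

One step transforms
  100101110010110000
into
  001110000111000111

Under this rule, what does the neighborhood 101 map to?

At position 4 the neighborhood is 101; the next row has 1 there.

1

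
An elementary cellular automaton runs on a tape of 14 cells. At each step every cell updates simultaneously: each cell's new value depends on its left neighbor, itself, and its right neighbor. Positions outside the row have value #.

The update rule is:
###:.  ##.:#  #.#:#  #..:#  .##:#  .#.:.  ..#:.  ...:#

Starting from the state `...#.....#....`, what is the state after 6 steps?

.###.....####.

##..####..###.
.##.#..##.#.##
####.#.###.##.
...##.##.#####
##.#######....
.###.....####.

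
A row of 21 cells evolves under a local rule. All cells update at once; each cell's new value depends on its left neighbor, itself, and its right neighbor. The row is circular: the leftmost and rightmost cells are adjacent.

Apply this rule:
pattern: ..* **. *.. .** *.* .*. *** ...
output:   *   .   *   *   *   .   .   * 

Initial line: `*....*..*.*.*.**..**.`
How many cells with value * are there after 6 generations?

13

.****.**.*.*.**.***.*
**...**.*.*.**.**..*.
*.****.*.*.**.**.**.*
.**...*.*.**.**.**.**
**.***.*.**.**.**.**.
*.**..*.**.**.**.**.*
count of *: 13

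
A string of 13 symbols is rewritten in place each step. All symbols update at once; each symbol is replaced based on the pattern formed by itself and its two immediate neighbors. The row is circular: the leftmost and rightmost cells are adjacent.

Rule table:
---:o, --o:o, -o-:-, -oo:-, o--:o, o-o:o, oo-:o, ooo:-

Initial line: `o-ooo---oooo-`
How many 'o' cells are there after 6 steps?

8

step 1: -o--oooo---oo
step 2: o-oo---oooo-o
step 3: oo-oooo---oo-
step 4: -oo---oooo-oo
step 5: o-oooo---oo-o
step 6: oo---oooo-oo-
count of o: 8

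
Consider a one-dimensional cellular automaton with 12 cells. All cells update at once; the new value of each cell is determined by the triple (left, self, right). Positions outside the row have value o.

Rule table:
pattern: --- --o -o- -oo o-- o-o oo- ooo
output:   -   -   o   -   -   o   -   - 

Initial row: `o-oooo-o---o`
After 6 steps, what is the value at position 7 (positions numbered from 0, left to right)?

step 1: -o----oo----
step 2: oo----------
step 3: ------------
step 4: ------------  (fixed point — unchanged through step 6)
position 7 holds -

-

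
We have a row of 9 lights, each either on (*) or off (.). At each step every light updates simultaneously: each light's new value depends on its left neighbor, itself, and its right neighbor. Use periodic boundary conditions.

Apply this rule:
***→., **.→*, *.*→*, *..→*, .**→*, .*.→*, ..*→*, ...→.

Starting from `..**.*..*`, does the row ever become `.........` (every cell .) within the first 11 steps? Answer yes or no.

yes

step 1: *********
step 2: .........
all cells are . at step 2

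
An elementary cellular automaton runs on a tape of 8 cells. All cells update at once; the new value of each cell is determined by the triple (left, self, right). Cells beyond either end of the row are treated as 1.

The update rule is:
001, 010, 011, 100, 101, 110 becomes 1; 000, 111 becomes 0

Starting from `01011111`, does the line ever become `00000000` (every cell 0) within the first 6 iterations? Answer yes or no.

11110000
00011001
10111111
11100000
00110001
11111011
iteration 6 is 11111011, still not uniform 0

no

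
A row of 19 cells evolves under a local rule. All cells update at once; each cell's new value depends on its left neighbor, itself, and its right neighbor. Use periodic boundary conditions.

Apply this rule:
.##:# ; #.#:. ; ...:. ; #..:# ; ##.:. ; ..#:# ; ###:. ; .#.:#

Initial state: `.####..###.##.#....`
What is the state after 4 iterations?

##...###...#..##...
#.#.##..#.#####.#.#
..#.#.###.#.....#.#
###.#.#...##...##.#

###.#.#...##...##.#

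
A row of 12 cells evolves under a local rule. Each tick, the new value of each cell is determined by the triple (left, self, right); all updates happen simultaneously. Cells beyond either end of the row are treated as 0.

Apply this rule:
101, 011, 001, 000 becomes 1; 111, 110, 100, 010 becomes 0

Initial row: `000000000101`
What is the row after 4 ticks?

111000000010

111111111010
100000000100
001111111001
111000000010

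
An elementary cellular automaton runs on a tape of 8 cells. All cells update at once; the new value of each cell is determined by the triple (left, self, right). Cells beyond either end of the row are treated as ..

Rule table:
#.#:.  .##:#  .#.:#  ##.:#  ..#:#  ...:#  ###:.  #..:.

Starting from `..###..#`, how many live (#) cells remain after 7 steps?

5

###.#.##
#.#.#.##
#.#.#.##  (fixed point — unchanged through step 7)
count of #: 5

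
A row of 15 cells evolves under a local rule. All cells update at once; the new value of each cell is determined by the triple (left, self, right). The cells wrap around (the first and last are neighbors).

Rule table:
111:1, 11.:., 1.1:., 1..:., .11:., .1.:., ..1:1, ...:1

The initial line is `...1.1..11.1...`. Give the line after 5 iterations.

.1..111..1111..

111....1.....11
11..111..1111.1
1..1.1..1.11...
..1....1.....11
.1..111..1111..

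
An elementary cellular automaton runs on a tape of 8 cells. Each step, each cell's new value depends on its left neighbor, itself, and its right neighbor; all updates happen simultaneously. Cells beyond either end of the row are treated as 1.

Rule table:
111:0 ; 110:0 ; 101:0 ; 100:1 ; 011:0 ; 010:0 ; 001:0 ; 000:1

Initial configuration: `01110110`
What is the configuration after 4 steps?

00000000
11111110
00000000  (repeats step 1; period 2)
step 4: 11111110

11111110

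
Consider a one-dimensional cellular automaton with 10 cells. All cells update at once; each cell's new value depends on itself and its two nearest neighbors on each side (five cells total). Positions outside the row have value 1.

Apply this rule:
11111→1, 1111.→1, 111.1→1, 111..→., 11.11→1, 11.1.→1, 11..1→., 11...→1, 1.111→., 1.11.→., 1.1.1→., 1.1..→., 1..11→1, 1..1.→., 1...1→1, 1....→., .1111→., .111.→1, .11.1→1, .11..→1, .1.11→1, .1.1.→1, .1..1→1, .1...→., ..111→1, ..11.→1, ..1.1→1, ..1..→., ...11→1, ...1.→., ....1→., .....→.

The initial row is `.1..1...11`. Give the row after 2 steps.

11..111111

1.1...111.
11..111111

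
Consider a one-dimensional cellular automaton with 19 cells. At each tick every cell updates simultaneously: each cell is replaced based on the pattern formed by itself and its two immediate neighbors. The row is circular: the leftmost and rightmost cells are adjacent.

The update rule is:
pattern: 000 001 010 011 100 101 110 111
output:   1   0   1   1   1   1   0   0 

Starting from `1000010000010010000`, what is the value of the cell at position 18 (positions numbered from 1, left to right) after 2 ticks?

0

1111011111011011110
1000110000110110001
position 18 holds 0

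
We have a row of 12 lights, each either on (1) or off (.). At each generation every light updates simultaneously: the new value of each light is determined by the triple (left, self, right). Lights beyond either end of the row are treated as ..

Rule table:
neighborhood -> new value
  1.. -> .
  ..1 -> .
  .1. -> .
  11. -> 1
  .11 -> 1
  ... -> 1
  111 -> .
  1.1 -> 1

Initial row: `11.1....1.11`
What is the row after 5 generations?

111..11..111
1.1..11..1.1
.1...11...1.
...1.11.1...
11..1111..11

11..1111..11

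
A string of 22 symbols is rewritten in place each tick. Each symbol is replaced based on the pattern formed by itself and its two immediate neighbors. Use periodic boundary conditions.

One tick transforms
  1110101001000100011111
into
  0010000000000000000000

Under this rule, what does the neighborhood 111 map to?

At position 0 the neighborhood is 111; the next row has 0 there.

0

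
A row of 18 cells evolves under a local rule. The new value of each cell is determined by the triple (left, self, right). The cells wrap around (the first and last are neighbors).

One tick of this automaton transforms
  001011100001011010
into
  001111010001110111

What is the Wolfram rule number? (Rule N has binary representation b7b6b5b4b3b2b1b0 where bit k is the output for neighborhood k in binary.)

position 5: 111 → 1  (bit 7 = 1)
position 6: 110 → 0  (bit 6 = 0)
position 3: 101 → 1  (bit 5 = 1)
position 7: 100 → 1  (bit 4 = 1)
position 4: 011 → 1  (bit 3 = 1)
position 2: 010 → 1  (bit 2 = 1)
position 1: 001 → 0  (bit 1 = 0)
position 0: 000 → 0  (bit 0 = 0)
bits b7..b0 = 10111100 = 188

188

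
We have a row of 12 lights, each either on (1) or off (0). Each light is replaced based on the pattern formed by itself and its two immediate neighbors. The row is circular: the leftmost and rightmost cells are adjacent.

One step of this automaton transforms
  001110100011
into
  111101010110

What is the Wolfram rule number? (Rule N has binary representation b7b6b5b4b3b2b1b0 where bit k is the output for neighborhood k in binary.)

186

position 3: 111 → 1  (bit 7 = 1)
position 4: 110 → 0  (bit 6 = 0)
position 5: 101 → 1  (bit 5 = 1)
position 0: 100 → 1  (bit 4 = 1)
position 2: 011 → 1  (bit 3 = 1)
position 6: 010 → 0  (bit 2 = 0)
position 1: 001 → 1  (bit 1 = 1)
position 8: 000 → 0  (bit 0 = 0)
bits b7..b0 = 10111010 = 186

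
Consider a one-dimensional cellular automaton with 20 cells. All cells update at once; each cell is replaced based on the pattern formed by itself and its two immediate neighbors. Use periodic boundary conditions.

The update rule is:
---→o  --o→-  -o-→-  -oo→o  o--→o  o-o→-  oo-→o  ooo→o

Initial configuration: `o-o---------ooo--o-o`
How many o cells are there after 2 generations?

17

o--oooooooo-oooo---o
oo-oooooooo-oooooo-o
count of o: 17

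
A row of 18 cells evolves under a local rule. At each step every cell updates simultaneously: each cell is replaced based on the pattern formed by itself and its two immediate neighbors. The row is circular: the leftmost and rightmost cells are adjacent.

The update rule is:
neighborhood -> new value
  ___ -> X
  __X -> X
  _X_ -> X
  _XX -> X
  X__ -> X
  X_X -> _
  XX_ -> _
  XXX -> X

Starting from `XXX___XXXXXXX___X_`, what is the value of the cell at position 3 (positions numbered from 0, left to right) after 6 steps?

XX_XXXXXXXXX_XXXX_
X__XXXXXXXX__XXX__
XXXXXXXXXX_XXXX_XX
XXXXXXXXX__XXX__XX
XXXXXXXX_XXXX_XXXX
XXXXXXX__XXX__XXXX
position 3 holds X

X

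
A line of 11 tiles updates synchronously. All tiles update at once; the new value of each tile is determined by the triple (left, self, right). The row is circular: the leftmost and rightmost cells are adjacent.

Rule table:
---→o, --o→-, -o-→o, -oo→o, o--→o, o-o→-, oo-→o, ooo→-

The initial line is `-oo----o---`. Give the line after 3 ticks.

-ooooo-oooo
-o---o-o--o
-ooo-o-oo-o

-ooo-o-oo-o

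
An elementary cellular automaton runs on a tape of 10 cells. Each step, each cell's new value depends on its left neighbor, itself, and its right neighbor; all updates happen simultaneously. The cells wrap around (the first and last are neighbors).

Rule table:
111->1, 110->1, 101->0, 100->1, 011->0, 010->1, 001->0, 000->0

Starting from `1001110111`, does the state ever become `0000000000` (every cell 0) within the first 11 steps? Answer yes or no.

no

1100110011
1110011001
1111001100
0111100110
0011110011
1001111001
1100111100
0110011110
0011001111
1001100111
1100110011
step 11 is 1100110011, still not uniform 0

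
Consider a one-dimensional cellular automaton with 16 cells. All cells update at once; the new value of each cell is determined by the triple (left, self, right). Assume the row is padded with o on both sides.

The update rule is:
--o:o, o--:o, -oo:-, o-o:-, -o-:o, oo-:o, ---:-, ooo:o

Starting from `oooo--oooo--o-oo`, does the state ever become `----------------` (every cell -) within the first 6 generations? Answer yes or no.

generation 1: oooooo-oooooo--o
generation 2: oooooo--ooooooo-
generation 3: oooooooo-oooooo-
generation 4: oooooooo--ooooo-
generation 5: oooooooooo-oooo-
generation 6: oooooooooo--ooo-
generation 6 is oooooooooo--ooo-, still not uniform -

no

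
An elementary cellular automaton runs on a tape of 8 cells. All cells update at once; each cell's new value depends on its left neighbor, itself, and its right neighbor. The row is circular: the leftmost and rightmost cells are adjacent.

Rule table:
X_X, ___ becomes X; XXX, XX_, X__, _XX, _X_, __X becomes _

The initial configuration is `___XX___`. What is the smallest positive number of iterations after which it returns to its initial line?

XX____XX
___XX___

2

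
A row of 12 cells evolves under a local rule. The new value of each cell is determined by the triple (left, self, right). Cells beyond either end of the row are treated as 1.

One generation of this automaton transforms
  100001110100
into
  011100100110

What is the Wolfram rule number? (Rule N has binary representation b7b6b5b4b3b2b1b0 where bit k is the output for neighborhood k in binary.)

position 6: 111 → 1  (bit 7 = 1)
position 0: 110 → 0  (bit 6 = 0)
position 8: 101 → 0  (bit 5 = 0)
position 1: 100 → 1  (bit 4 = 1)
position 5: 011 → 0  (bit 3 = 0)
position 9: 010 → 1  (bit 2 = 1)
position 4: 001 → 0  (bit 1 = 0)
position 2: 000 → 1  (bit 0 = 1)
bits b7..b0 = 10010101 = 149

149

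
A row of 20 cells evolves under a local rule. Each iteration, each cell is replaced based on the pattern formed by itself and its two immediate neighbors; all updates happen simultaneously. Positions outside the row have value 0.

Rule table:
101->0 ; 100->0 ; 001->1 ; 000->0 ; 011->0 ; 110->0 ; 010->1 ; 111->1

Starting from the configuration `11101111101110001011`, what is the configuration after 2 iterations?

01000111000100011000
11001010001100100000

11001010001100100000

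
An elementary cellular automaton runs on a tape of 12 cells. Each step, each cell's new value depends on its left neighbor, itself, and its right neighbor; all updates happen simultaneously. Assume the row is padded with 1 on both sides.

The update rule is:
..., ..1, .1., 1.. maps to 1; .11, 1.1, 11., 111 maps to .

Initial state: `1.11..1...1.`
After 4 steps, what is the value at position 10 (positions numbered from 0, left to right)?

.

step 1: ....1111111.
step 2: 1111........
step 3: ....11111111
step 4: 1111........
position 10 holds .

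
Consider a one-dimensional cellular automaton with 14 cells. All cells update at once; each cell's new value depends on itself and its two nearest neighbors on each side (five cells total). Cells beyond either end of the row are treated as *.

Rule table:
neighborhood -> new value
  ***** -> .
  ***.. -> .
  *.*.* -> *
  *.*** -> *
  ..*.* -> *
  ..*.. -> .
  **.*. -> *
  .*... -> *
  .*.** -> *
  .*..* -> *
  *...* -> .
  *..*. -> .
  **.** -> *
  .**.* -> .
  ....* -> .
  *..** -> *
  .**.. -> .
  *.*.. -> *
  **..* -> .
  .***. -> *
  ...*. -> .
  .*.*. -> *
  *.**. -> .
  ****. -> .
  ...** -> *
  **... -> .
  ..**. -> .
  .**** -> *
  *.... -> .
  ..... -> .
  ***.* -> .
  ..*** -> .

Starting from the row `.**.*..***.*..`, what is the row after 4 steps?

step 1: *..****.*.****
step 2: ..*.*..*****..
step 3: ..*****.*....*
step 4: .*.*...***..*.

.*.*...***..*.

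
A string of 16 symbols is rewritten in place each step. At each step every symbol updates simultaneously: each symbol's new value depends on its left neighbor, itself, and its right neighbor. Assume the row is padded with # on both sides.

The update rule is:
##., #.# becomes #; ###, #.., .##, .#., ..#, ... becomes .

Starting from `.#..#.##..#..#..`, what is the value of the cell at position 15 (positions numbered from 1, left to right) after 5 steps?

#....#.#........
#.....#.........
#...............
#...............  (fixed point — unchanged through step 5)
position 15 holds .

.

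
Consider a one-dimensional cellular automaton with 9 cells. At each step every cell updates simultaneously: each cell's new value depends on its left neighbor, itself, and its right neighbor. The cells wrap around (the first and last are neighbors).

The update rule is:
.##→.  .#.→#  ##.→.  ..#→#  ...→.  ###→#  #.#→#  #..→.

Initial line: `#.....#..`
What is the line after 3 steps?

#....##.#
....#..#.
...##.##.

...##.##.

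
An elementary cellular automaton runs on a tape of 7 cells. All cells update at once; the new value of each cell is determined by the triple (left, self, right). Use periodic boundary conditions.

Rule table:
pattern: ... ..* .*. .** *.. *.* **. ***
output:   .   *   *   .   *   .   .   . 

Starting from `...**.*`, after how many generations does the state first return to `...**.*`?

7

*.*...*
..**.*.
.*...**
.**.*..
*...**.
**.*...
...**.*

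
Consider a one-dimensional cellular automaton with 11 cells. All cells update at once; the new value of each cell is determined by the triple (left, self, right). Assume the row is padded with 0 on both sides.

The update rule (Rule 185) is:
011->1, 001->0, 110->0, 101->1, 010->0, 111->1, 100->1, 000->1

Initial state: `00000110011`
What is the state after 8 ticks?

01001010101

11110101010
11101010101
11010101010
10101010101
01010101010
00101010101
10010101010
01001010101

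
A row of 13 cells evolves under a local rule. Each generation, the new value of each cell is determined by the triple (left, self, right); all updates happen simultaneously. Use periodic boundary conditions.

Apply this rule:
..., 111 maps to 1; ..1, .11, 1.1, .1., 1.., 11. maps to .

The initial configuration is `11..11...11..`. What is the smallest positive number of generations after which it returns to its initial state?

14

.......1.....
111111...1111
11111..1..111
1111.......11
111..11111..1
11....111....
...11..1..11.
11...........
...111111111.
11..1111111..
.....11111...
1111..111..11
111....1....1
11..11...11..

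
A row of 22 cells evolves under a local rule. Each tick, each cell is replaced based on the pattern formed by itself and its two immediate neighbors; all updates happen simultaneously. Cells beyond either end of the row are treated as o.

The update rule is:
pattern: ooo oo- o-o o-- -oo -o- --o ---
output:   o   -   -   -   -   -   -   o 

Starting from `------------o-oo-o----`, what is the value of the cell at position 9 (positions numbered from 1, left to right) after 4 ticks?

-

-oooooooooo--------oo-
--oooooooo--oooooo----
---oooooo----oooo--oo-
-o--oooo--oo--oo------
position 9 holds -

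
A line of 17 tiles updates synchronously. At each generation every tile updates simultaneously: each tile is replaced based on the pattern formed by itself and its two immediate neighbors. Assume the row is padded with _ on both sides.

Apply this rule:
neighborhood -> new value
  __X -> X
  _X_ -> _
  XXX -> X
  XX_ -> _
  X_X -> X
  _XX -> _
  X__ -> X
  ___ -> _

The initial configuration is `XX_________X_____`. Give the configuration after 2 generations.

_X_X_____X_X_X___

generation 1: __X_______X_X____
generation 2: _X_X_____X_X_X___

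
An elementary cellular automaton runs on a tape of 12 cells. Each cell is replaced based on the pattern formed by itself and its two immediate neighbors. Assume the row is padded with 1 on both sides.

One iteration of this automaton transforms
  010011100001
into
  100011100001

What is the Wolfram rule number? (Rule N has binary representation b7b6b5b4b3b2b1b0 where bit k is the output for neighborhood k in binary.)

position 5: 111 → 1  (bit 7 = 1)
position 6: 110 → 1  (bit 6 = 1)
position 0: 101 → 1  (bit 5 = 1)
position 2: 100 → 0  (bit 4 = 0)
position 4: 011 → 1  (bit 3 = 1)
position 1: 010 → 0  (bit 2 = 0)
position 3: 001 → 0  (bit 1 = 0)
position 8: 000 → 0  (bit 0 = 0)
bits b7..b0 = 11101000 = 232

232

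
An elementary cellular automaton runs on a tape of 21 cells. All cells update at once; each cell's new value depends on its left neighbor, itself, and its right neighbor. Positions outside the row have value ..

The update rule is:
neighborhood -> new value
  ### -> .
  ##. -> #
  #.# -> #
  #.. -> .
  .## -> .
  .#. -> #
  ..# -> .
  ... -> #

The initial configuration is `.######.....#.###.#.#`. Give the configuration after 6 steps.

#.#.##...###..###.#.#

......#.###.##..#####
#####.##..##.#......#
....##.#...###.####.#
###..###.#...##...###
..#....###.#..#.#...#
#.#.##...###..###.#.#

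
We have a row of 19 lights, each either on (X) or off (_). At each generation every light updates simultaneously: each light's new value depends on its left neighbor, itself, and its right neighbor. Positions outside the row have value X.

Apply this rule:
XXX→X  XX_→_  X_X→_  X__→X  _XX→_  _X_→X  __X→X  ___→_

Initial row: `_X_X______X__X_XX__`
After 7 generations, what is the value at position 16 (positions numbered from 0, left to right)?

X

generation 1: _X_XX____XXXXX___XX
generation 2: _X___X__X_XXX_X_X_X
generation 3: _XX_XXXXX__X__X_X__
generation 4: _____XXX_XXXXXX_XXX
generation 5: X___X_X___XXXX___XX
generation 6: _X_XX_XX_X_XX_X_X_X
generation 7: _X_______X____X_X__
position 16 holds X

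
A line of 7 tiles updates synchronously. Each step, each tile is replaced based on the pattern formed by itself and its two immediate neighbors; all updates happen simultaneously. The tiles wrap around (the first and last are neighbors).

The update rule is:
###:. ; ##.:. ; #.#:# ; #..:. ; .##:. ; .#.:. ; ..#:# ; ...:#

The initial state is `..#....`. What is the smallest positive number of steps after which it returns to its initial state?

##..###
...#...
###..##
....#..
####..#
.....#.
#####..
......#
.#####.
#......
..#####
.#.....
#..####
..#....

14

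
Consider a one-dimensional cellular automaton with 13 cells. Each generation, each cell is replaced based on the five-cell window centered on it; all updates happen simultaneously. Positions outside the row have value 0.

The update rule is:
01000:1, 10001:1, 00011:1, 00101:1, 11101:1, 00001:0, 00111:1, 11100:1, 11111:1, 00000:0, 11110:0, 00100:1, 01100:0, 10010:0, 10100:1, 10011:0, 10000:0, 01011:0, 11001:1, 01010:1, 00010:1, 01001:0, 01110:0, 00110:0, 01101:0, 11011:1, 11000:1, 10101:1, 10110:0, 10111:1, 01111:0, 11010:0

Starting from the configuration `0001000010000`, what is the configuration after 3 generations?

1001000100010

0011100111000
0110110101100
1001000100010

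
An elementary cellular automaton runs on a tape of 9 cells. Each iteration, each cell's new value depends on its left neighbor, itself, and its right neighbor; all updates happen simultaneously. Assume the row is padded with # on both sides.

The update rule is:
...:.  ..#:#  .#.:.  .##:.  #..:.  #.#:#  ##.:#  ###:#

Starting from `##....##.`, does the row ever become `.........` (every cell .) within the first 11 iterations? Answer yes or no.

##...#.##
##..#.#.#
##.#.#.#.
###.#.#.#
####.#.#.
#####.#.#
######.#.
#######.#
########.
#########
#########
iteration 11 is #########, still not uniform .

no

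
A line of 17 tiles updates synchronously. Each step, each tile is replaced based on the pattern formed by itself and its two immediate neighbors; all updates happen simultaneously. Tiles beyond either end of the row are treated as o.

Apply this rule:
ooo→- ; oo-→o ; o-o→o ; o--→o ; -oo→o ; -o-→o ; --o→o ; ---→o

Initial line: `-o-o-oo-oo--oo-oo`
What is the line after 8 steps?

step 1: oooooooooooooooo-
step 2: ---------------oo
step 3: oooooooooooooooo-  (repeats step 1; period 2)
step 8: ---------------oo

---------------oo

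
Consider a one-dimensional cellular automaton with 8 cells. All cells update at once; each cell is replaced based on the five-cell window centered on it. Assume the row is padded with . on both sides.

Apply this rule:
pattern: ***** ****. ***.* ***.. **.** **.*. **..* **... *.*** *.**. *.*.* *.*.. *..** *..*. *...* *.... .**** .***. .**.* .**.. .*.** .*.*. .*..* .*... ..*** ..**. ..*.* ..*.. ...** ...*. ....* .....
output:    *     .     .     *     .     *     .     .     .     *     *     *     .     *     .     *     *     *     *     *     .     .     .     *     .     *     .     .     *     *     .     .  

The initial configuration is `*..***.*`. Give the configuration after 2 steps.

...*..**

step 1: ....*.**
step 2: ...*..**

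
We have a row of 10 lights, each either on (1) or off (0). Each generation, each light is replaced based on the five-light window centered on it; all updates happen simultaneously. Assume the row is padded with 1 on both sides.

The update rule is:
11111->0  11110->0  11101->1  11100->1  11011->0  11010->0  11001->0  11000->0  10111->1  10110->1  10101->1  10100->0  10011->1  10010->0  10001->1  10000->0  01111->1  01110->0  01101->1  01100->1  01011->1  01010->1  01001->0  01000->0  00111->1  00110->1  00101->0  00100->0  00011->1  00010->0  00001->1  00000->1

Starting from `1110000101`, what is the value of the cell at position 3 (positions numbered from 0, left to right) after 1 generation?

generation 1: 0010010011
position 3 holds 0

0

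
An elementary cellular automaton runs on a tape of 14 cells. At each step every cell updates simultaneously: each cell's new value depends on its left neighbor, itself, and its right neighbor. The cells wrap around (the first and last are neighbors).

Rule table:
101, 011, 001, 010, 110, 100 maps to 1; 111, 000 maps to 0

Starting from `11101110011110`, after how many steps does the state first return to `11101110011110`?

2

10111011110011
11101110011110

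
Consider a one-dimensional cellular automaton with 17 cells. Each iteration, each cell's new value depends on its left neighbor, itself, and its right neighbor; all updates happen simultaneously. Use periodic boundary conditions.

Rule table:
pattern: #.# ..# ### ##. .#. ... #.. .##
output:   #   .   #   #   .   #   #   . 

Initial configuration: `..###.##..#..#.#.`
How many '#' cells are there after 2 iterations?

#..###.##..#..#.#
##..###.##..#..#.
count of #: 9

9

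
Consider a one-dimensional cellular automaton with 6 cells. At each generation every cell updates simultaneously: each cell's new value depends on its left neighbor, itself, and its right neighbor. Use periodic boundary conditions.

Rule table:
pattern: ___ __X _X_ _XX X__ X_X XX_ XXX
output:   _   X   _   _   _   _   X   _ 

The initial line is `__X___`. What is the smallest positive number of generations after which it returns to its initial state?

_X____
X_____
_____X
____X_
___X__
__X___

6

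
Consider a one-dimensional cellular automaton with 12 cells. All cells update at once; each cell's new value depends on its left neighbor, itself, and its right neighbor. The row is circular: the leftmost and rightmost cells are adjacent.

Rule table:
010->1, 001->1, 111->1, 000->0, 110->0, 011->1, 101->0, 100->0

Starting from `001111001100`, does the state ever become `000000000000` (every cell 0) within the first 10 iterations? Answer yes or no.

no

iteration 1: 011110011000
iteration 2: 111100110000
iteration 3: 111001100001
iteration 4: 110011000011
iteration 5: 100110000111
iteration 6: 001100001111
iteration 7: 011000011110
iteration 8: 110000111100
iteration 9: 100001111001
iteration 10: 000011110011
iteration 10 is 000011110011, still not uniform 0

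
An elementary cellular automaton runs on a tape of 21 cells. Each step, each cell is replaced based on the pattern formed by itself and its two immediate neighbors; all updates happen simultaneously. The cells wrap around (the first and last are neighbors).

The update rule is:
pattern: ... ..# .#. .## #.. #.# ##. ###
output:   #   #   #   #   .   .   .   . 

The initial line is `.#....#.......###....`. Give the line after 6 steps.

##.####.#######...###
...#....#.......###..
####.####.#######...#
.....#....#.......###
.#####.####.#######..
##.....#....#.......#

##.....#....#.......#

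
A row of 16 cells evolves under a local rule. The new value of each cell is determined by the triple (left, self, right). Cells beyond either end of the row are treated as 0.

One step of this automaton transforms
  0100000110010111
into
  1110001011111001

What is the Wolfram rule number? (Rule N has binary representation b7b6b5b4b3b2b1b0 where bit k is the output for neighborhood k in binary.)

118

position 14: 111 → 0  (bit 7 = 0)
position 8: 110 → 1  (bit 6 = 1)
position 12: 101 → 1  (bit 5 = 1)
position 2: 100 → 1  (bit 4 = 1)
position 7: 011 → 0  (bit 3 = 0)
position 1: 010 → 1  (bit 2 = 1)
position 0: 001 → 1  (bit 1 = 1)
position 3: 000 → 0  (bit 0 = 0)
bits b7..b0 = 01110110 = 118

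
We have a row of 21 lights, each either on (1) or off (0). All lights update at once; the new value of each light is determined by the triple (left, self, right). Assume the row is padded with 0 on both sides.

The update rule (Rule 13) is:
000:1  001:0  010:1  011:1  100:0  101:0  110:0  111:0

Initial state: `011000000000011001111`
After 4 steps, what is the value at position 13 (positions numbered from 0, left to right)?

010011111111010001000
010010000000010101011
010010111111010101010
010010100000010101010
position 13 holds 1

1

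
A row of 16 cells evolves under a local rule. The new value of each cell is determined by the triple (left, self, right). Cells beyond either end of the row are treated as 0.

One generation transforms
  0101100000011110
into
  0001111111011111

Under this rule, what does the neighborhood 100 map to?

1

At position 5 the neighborhood is 100; the next row has 1 there.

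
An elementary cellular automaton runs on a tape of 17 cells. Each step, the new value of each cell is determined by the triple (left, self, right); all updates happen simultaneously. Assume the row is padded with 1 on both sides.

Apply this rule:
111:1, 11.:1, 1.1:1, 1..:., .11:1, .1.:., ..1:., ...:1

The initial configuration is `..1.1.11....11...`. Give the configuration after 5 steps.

...1.111.11.11.1.
.1..11111111111.1
1...1111111111111
1.1.1111111111111
11.11111111111111

11.11111111111111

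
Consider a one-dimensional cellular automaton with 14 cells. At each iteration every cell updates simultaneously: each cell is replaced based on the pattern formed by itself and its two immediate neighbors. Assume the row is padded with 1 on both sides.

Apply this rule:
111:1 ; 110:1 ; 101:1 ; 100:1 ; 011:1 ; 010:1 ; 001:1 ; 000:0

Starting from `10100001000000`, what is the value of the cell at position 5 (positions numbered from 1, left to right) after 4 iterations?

1

iteration 1: 11110011100001
iteration 2: 11111111110011
iteration 3: 11111111111111
iteration 4: 11111111111111
position 5 holds 1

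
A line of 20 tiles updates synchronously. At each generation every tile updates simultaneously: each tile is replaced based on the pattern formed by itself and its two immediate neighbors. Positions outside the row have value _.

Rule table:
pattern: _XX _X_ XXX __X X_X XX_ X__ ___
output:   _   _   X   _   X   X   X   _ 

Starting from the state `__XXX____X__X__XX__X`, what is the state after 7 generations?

___XXX____X__X__XX__
____XXX____X__X__XX_
_____XXX____X__X__XX
______XXX____X__X__X
_______XXX____X__X__
________XXX____X__X_
_________XXX____X__X

_________XXX____X__X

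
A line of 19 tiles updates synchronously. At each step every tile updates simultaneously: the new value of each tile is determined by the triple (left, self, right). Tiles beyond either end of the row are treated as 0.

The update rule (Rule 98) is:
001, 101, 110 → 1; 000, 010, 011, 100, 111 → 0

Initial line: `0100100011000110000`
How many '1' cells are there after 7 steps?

4

step 1: 1001000101001010000
step 2: 0010001010010100000
step 3: 0100010100101000000
step 4: 1000101001010000000
step 5: 0001010010100000000
step 6: 0010100101000000000
step 7: 0101001010000000000
count of 1: 4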